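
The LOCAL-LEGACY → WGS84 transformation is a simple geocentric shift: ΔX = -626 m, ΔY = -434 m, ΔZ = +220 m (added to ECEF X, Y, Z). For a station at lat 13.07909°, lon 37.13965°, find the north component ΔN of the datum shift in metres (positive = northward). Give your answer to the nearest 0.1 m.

ΔN = 386.5 m

The local north axis is (−sin φ cos λ, −sin φ sin λ, cos φ), giving ΔN = 112.928 + 59.297 + 214.293 = 386.52 m.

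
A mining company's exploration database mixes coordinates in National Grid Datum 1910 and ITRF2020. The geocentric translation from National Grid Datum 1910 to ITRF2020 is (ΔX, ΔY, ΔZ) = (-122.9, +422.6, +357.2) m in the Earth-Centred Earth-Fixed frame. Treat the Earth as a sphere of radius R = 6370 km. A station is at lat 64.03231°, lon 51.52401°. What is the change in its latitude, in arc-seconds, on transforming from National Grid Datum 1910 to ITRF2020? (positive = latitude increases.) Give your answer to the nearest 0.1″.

Δφ = -2.3″

sin φ = 0.899041, cos φ = 0.437864, sin λ = 0.782869, cos λ = 0.622187.
North component: ΔN = −sin φ cos λ·ΔX − sin φ sin λ·ΔY + cos φ·ΔZ = −(0.899041)(0.622187)(-122.9) − (0.899041)(0.782869)(422.6) + (0.437864)(357.2) = -72.29 m.
1° of latitude spans πR/180 = 111177 m, so Δφ = -72.29 / 111177 × 3600 = -2.341″.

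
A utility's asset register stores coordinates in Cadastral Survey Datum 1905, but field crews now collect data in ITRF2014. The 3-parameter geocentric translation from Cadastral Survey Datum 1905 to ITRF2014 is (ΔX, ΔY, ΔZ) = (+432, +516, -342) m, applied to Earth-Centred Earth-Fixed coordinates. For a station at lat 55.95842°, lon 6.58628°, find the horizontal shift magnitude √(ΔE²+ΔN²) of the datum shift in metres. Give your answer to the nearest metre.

At φ = 55.95842°, λ = 6.58628°: sin φ = 0.828632, cos φ = 0.559794, sin λ = 0.114699, cos λ = 0.993400.
ΔE = −sin λ·ΔX + cos λ·ΔY = −(0.114699)·(432) + (0.993400)·(516) = 463.04 m.
ΔN = −sin φ cos λ·ΔX − sin φ sin λ·ΔY + cos φ·ΔZ = −(0.828632)(0.993400)(432) − (0.828632)(0.114699)(516) + (0.559794)(-342) = -596.10 m.
Horizontal magnitude = √(ΔE² + ΔN²) = √(463.04² + (-596.10)²) = 754.81 m.

755 m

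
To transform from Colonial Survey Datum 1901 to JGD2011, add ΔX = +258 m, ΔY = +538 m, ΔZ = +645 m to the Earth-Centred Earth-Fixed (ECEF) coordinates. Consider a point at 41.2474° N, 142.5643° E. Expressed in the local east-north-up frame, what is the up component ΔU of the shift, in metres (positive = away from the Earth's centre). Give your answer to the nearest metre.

ΔU = 517 m

At φ = 41.2474°, λ = 142.5643°: sin φ = 0.659312, cos φ = 0.751870, sin λ = 0.607871, cos λ = -0.794036.
ΔU = cos φ cos λ·ΔX + cos φ sin λ·ΔY + sin φ·ΔZ = (0.751870)(-0.794036)(258) + (0.751870)(0.607871)(538) + (0.659312)(645) = 517.11 m.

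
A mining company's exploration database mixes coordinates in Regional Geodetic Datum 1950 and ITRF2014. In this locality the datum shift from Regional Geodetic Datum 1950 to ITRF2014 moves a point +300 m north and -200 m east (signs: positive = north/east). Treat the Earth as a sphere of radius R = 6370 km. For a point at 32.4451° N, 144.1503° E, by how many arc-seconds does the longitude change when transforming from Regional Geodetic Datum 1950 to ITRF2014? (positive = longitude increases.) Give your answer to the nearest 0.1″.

Δλ = -7.7″

At latitude 32.4451°, cos φ = 0.843906.
One radian of longitude at latitude φ spans R cos φ, so Δλ = ΔE / (R cos φ) = -200.0 / (6370000 × 0.843906) = -3.7205e-05 rad = -7.674″.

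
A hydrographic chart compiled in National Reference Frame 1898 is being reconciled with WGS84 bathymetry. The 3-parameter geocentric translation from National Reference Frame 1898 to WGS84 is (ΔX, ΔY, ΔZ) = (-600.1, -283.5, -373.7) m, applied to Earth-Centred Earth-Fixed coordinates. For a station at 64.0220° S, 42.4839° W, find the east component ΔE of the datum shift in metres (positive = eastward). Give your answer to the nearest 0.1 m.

ΔE = -614.4 m

At φ = -64.0220°, λ = -42.4839°: sin φ = -0.898962, cos φ = 0.438026, sin λ = -0.675383, cos λ = 0.737467.
ΔE = −sin λ·ΔX + cos λ·ΔY = −(-0.675383)·(-600.1) + (0.737467)·(-283.5) = -614.37 m.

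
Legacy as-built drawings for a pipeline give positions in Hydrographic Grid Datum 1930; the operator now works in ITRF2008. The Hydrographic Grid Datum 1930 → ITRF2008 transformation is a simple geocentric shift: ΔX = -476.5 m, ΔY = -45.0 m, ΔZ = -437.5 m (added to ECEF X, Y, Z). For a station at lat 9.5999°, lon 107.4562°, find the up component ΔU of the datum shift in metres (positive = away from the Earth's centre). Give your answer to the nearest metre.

At φ = 9.5999°, λ = 107.4562°: sin φ = 0.166767, cos φ = 0.985996, sin λ = 0.953947, cos λ = -0.299977.
ΔU = cos φ cos λ·ΔX + cos φ sin λ·ΔY + sin φ·ΔZ = (0.985996)(-0.299977)(-476.5) + (0.985996)(0.953947)(-45.0) + (0.166767)(-437.5) = 25.65 m.

ΔU = 26 m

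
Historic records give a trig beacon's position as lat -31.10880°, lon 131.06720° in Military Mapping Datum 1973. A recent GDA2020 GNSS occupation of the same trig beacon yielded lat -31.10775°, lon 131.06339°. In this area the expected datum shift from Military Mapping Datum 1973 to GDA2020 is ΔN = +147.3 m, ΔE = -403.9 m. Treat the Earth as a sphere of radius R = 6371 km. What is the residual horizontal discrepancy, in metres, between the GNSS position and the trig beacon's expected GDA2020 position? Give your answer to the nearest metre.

Observed coordinate differences: Δφ = +0.00105°, Δλ = -0.00381°.
Converting to metres (1° lat = 111195 m, cos φ = 0.856188): observed ΔN = 116.8 m, observed ΔE = -362.7 m.
Subtracting the expected shift leaves a residual of 116.8 − (147.3) = -30.5 m north and -362.7 − (-403.9) = 41.2 m east.
Residual distance = √((-30.5)² + 41.2²) = 51.3 m.

51 m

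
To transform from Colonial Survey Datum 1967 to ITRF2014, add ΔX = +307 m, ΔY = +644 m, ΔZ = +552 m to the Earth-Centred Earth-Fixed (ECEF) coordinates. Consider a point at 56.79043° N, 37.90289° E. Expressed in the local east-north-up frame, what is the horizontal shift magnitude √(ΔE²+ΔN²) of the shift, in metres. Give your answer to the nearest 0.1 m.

394.5 m

The local east axis at (φ, λ) is (−sin λ, cos λ, 0), so ΔE = −sin(37.90289°)·307 + cos(37.90289°)·644 = 319.55 m.
The local north axis is (−sin φ cos λ, −sin φ sin λ, cos φ), giving ΔN = -202.675 − 331.009 + 302.332 = -231.35 m.
Horizontal magnitude = √(ΔE² + ΔN²) = √(319.55² + (-231.35)²) = 394.51 m.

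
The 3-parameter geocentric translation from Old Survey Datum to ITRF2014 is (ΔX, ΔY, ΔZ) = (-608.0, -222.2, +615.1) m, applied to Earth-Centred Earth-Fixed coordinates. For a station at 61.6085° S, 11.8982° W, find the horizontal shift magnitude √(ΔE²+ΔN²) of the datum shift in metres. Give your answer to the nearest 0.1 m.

392.2 m

The local east axis at (φ, λ) is (−sin λ, cos λ, 0), so ΔE = −sin(-11.8982°)·(-608.0) + cos(-11.8982°)·(-222.2) = -342.78 m.
The local north axis is (−sin φ cos λ, −sin φ sin λ, cos φ), giving ΔN = -523.378 + 40.301 + 292.476 = -190.60 m.
Horizontal magnitude = √(ΔE² + ΔN²) = √((-342.78)² + (-190.60)²) = 392.21 m.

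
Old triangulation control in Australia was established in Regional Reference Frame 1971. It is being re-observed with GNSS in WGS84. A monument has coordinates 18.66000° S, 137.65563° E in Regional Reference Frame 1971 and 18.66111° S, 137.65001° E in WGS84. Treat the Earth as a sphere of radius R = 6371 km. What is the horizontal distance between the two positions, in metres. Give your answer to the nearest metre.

605 m

Δφ = -18.66111° − -18.66000° = -0.00111°; Δλ = 137.65001° − 137.65563° = -0.00562°.
1° along a meridian = πR/180 = 111195 m.
ΔN = Δφ × 111195 = -123.4 m; ΔE = Δλ × 111195 × cos(-18.66000°) = -0.00562 × 111195 × 0.947434 = -592.1 m.
Distance = √(ΔE² + ΔN²) = √((-592.1)² + (-123.4)²) = 604.8 m.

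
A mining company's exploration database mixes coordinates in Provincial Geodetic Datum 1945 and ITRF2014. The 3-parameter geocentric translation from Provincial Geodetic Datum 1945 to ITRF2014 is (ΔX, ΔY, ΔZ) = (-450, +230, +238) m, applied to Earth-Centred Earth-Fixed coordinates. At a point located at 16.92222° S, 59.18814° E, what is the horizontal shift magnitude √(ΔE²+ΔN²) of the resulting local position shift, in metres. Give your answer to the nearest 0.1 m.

The local east axis at (φ, λ) is (−sin λ, cos λ, 0), so ΔE = −sin(59.18814°)·(-450) + cos(59.18814°)·230 = 504.30 m.
The local north axis is (−sin φ cos λ, −sin φ sin λ, cos φ), giving ΔN = -67.092 + 57.498 + 227.695 = 218.10 m.
Horizontal magnitude = √(ΔE² + ΔN²) = √(504.30² + 218.10²) = 549.44 m.

549.4 m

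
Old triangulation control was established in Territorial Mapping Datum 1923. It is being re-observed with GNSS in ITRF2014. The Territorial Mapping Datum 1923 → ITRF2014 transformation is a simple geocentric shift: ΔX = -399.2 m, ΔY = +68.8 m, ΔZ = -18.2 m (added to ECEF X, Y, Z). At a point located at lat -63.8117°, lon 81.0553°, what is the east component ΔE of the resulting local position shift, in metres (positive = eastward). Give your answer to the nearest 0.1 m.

ΔE = 405.0 m

At φ = -63.8117°, λ = 81.0553°: sin φ = -0.897349, cos φ = 0.441323, sin λ = 0.987839, cos λ = 0.155481.
ΔE = −sin λ·ΔX + cos λ·ΔY = −(0.987839)·(-399.2) + (0.155481)·(68.8) = 405.04 m.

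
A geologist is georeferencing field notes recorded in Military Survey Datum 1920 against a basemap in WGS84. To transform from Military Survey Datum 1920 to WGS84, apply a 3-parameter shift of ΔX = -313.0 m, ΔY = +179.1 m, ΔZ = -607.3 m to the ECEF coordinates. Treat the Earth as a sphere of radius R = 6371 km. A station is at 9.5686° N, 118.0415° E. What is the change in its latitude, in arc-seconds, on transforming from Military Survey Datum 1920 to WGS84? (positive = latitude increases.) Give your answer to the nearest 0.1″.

sin φ = 0.166228, cos φ = 0.986087, sin λ = 0.882607, cos λ = -0.470111.
North component: ΔN = −sin φ cos λ·ΔX − sin φ sin λ·ΔY + cos φ·ΔZ = −(0.166228)(-0.470111)(-313.0) − (0.166228)(0.882607)(179.1) + (0.986087)(-607.3) = -649.59 m.
1° of latitude spans πR/180 = 111195 m, so Δφ = -649.59 / 111195 × 3600 = -21.031″.

Δφ = -21.0″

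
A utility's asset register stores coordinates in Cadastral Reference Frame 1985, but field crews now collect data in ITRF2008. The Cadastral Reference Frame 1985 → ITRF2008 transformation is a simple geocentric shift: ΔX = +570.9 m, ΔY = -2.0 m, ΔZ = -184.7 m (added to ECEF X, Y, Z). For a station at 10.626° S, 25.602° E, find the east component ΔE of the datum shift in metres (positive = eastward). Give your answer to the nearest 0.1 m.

ΔE = -248.5 m

At φ = -10.626°, λ = 25.602°: sin φ = -0.184397, cos φ = 0.982852, sin λ = 0.432117, cos λ = 0.901817.
ΔE = −sin λ·ΔX + cos λ·ΔY = −(0.432117)·(570.9) + (0.901817)·(-2.0) = -248.50 m.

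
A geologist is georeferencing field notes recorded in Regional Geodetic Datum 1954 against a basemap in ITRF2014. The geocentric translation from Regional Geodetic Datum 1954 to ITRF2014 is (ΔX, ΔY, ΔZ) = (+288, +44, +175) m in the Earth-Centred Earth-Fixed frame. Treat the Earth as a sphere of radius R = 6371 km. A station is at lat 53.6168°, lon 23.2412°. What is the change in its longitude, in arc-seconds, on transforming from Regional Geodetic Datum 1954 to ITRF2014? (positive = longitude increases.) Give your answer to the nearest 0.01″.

sin φ = 0.805068, cos φ = 0.593183, sin λ = 0.394603, cos λ = 0.918852.
East component: ΔE = −sin λ·ΔX + cos λ·ΔY = −(0.394603)(288) + (0.918852)(44) = -73.22 m.
1° of latitude spans πR/180 = 111195 m; at latitude φ, 1° of longitude spans that × cos φ = 65958.9 m, so Δλ = -73.22 / 65958.9 × 3600 = -3.996″.

Δλ = -4.00″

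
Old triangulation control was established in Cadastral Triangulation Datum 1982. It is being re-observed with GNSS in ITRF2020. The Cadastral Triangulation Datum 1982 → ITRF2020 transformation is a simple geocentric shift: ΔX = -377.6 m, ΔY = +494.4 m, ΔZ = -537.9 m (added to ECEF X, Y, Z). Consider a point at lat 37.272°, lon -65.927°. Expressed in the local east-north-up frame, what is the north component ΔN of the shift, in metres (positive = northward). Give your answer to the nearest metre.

At φ = 37.272°, λ = -65.927°: sin φ = 0.605600, cos φ = 0.795770, sin λ = -0.913026, cos λ = 0.407900.
ΔN = −sin φ cos λ·ΔX − sin φ sin λ·ΔY + cos φ·ΔZ = −(0.605600)(0.407900)(-377.6) − (0.605600)(-0.913026)(494.4) + (0.795770)(-537.9) = -61.40 m.

ΔN = -61 m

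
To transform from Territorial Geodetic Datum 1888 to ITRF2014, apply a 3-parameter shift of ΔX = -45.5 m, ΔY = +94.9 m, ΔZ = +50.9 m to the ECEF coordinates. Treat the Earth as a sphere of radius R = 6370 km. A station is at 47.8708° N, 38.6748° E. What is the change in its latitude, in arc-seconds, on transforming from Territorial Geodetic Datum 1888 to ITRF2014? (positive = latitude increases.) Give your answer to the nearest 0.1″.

sin φ = 0.741634, cos φ = 0.670805, sin λ = 0.624899, cos λ = 0.780705.
North component: ΔN = −sin φ cos λ·ΔX − sin φ sin λ·ΔY + cos φ·ΔZ = −(0.741634)(0.780705)(-45.5) − (0.741634)(0.624899)(94.9) + (0.670805)(50.9) = 16.51 m.
1° of latitude spans πR/180 = 111177 m, so Δφ = 16.51 / 111177 × 3600 = 0.535″.

Δφ = 0.5″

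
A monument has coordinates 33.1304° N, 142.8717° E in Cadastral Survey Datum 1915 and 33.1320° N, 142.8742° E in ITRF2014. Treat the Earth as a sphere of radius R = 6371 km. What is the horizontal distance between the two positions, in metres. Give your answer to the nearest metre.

293 m

Δφ = 33.1320° − 33.1304° = +0.0016°; Δλ = 142.8742° − 142.8717° = +0.0025°.
1° along a meridian = πR/180 = 111195 m.
ΔN = Δφ × 111195 = 177.9 m; ΔE = Δλ × 111195 × cos(33.1304°) = +0.0025 × 111195 × 0.837429 = 232.8 m.
Distance = √(ΔE² + ΔN²) = √(232.8² + 177.9²) = 293.0 m.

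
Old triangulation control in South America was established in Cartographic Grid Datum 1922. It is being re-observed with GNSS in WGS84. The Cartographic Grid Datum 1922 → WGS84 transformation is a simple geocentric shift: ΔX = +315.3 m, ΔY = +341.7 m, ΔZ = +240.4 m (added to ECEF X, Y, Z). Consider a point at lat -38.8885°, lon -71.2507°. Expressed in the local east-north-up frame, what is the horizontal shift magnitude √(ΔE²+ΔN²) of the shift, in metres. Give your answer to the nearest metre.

At φ = -38.8885°, λ = -71.2507°: sin φ = -0.627807, cos φ = 0.778369, sin λ = -0.946934, cos λ = 0.321428.
ΔE = −sin λ·ΔX + cos λ·ΔY = −(-0.946934)·(315.3) + (0.321428)·(341.7) = 408.40 m.
ΔN = −sin φ cos λ·ΔX − sin φ sin λ·ΔY + cos φ·ΔZ = −(-0.627807)(0.321428)(315.3) − (-0.627807)(-0.946934)(341.7) + (0.778369)(240.4) = 47.61 m.
Horizontal magnitude = √(ΔE² + ΔN²) = √(408.40² + 47.61²) = 411.17 m.

411 m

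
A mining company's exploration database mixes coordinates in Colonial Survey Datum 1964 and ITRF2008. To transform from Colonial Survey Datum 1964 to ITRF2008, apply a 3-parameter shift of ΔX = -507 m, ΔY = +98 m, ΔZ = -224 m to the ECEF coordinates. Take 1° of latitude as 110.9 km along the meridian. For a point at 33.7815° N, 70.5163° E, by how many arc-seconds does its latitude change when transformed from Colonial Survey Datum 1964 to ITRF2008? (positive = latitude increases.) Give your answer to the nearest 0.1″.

sin φ = 0.556027, cos φ = 0.831164, sin λ = 0.942736, cos λ = 0.333539.
North component: ΔN = −sin φ cos λ·ΔX − sin φ sin λ·ΔY + cos φ·ΔZ = −(0.556027)(0.333539)(-507) − (0.556027)(0.942736)(98) + (0.831164)(-224) = -143.52 m.
1° of latitude spans 110900 m, so Δφ = -143.52 / 110900 × 3600 = -4.659″.

Δφ = -4.7″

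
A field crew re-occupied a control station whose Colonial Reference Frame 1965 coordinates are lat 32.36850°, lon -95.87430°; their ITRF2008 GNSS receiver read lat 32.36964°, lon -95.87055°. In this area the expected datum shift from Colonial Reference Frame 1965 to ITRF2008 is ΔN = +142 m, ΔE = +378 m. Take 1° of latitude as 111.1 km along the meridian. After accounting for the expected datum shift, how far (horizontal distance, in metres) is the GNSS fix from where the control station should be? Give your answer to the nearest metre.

30 m

Observed coordinate differences: Δφ = +0.00114°, Δλ = +0.00375°.
Converting to metres (1° lat = 111100 m, cos φ = 0.844622): observed ΔN = 126.7 m, observed ΔE = 351.9 m.
Subtracting the expected shift leaves a residual of 126.7 − (142) = -15.3 m north and 351.9 − (378) = -26.1 m east.
Residual distance = √((-15.3)² + (-26.1)²) = 30.3 m.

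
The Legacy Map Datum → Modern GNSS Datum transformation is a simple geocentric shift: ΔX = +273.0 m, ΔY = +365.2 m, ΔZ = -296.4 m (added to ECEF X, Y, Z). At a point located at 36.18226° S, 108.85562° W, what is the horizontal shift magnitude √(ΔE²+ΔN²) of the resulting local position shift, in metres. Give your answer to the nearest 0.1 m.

514.8 m

The local east axis at (φ, λ) is (−sin λ, cos λ, 0), so ΔE = −sin(-108.85562°)·273.0 + cos(-108.85562°)·365.2 = 140.32 m.
The local north axis is (−sin φ cos λ, −sin φ sin λ, cos φ), giving ΔN = -52.087 − 204.028 − 239.237 = -495.35 m.
Horizontal magnitude = √(ΔE² + ΔN²) = √(140.32² + (-495.35)²) = 514.84 m.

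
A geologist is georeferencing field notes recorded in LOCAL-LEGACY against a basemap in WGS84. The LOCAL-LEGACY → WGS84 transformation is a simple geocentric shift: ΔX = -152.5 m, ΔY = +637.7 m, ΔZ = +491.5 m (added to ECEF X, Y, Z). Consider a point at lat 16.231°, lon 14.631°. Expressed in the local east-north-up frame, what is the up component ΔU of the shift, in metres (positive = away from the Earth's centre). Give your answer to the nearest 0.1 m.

ΔU = 150.4 m

The local up (radial) axis is (cos φ cos λ, cos φ sin λ, sin φ), giving ΔU = -141.674 + 154.658 + 137.379 = 150.36 m.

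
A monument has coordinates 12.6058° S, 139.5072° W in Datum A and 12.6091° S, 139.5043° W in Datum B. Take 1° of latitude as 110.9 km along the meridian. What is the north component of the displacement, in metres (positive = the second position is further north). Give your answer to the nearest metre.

ΔN = -366 m

Δφ = -12.6091° − -12.6058° = -0.0033°; Δλ = -139.5043° − -139.5072° = +0.0029°.
ΔN = Δφ × 110900 = -366.0 m; ΔE = Δλ × 110900 × cos(-12.6058°) = +0.0029 × 110900 × 0.975895 = 313.9 m.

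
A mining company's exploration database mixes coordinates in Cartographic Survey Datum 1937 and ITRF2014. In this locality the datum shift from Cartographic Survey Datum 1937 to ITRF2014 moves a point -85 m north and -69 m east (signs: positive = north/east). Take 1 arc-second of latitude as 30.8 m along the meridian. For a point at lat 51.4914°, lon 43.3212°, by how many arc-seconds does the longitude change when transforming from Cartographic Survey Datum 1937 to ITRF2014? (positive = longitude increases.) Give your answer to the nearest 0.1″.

At latitude 51.4914°, cos φ = 0.622632.
1″ of longitude at this latitude = 30.80 × cos φ = 19.1771 m, so Δλ = -69.0 / 19.1771 = -3.598″.

Δλ = -3.6″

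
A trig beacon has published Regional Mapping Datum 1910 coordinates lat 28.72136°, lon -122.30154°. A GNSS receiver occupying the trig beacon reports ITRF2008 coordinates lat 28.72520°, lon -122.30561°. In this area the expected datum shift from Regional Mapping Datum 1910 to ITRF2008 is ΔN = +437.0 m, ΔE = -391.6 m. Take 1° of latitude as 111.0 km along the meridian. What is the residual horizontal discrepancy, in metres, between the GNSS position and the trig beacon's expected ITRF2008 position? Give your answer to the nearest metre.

Observed coordinate differences: Δφ = +0.00384°, Δλ = -0.00407°.
Converting to metres (1° lat = 111000 m, cos φ = 0.876967): observed ΔN = 426.2 m, observed ΔE = -396.2 m.
Subtracting the expected shift leaves a residual of 426.2 − (437.0) = -10.8 m north and -396.2 − (-391.6) = -4.6 m east.
Residual distance = √((-10.8)² + (-4.6)²) = 11.7 m.

12 m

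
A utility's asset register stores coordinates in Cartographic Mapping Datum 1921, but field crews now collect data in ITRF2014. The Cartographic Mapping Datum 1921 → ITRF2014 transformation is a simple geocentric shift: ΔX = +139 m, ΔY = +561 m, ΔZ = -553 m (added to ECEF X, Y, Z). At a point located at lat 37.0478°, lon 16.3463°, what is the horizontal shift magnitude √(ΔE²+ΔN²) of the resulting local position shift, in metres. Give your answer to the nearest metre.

At φ = 37.0478°, λ = 16.3463°: sin φ = 0.602481, cos φ = 0.798133, sin λ = 0.281442, cos λ = 0.959578.
ΔE = −sin λ·ΔX + cos λ·ΔY = −(0.281442)·(139) + (0.959578)·(561) = 499.20 m.
ΔN = −sin φ cos λ·ΔX − sin φ sin λ·ΔY + cos φ·ΔZ = −(0.602481)(0.959578)(139) − (0.602481)(0.281442)(561) + (0.798133)(-553) = -616.85 m.
Horizontal magnitude = √(ΔE² + ΔN²) = √(499.20² + (-616.85)²) = 793.54 m.

794 m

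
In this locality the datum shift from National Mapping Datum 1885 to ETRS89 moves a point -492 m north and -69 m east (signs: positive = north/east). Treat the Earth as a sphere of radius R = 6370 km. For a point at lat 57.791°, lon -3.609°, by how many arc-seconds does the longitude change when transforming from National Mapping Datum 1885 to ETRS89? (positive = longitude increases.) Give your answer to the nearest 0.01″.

Δλ = -4.19″

At latitude 57.791°, cos φ = 0.533009.
One radian of longitude at latitude φ spans R cos φ, so Δλ = ΔE / (R cos φ) = -69.0 / (6370000 × 0.533009) = -2.0322e-05 rad = -4.192″.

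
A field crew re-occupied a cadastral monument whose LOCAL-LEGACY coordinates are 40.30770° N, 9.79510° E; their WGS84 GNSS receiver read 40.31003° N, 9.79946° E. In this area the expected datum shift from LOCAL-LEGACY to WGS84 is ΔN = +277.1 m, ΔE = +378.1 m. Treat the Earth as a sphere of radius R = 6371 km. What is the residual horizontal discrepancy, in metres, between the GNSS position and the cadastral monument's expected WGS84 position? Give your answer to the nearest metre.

Observed coordinate differences: Δφ = +0.00233°, Δλ = +0.00436°.
Converting to metres (1° lat = 111195 m, cos φ = 0.762581): observed ΔN = 259.1 m, observed ΔE = 369.7 m.
Subtracting the expected shift leaves a residual of 259.1 − (277.1) = -18.0 m north and 369.7 − (378.1) = -8.4 m east.
Residual distance = √((-18.0)² + (-8.4)²) = 19.9 m.

20 m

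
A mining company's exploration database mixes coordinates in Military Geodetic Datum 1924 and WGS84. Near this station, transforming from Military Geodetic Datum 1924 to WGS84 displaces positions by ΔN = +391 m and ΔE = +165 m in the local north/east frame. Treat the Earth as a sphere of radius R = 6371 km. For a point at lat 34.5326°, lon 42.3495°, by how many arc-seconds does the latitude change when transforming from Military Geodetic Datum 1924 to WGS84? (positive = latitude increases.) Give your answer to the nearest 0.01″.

Δφ = 12.66″

On a sphere of radius R, 1 rad of latitude = R, so Δφ = ΔN / R = 391.0 / 6371000 = 6.1372e-05 rad = 12.659″.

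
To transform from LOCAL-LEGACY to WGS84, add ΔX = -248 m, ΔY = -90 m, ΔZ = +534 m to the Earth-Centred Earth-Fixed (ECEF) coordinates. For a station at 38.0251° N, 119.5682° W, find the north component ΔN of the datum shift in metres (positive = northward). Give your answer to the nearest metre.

ΔN = 297 m

At φ = 38.0251°, λ = -119.5682°: sin φ = 0.616007, cos φ = 0.787741, sin λ = -0.869769, cos λ = -0.493459.
ΔN = −sin φ cos λ·ΔX − sin φ sin λ·ΔY + cos φ·ΔZ = −(0.616007)(-0.493459)(-248) − (0.616007)(-0.869769)(-90) + (0.787741)(534) = 297.05 m.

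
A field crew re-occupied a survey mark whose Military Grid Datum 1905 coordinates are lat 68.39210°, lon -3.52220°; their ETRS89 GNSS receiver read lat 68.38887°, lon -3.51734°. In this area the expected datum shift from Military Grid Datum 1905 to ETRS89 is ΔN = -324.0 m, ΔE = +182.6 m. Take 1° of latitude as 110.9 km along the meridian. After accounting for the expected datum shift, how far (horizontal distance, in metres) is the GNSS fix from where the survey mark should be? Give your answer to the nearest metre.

Observed coordinate differences: Δφ = -0.00323°, Δλ = +0.00486°.
Converting to metres (1° lat = 110900 m, cos φ = 0.368253): observed ΔN = -358.2 m, observed ΔE = 198.5 m.
Subtracting the expected shift leaves a residual of -358.2 − (-324.0) = -34.2 m north and 198.5 − (182.6) = 15.9 m east.
Residual distance = √((-34.2)² + 15.9²) = 37.7 m.

38 m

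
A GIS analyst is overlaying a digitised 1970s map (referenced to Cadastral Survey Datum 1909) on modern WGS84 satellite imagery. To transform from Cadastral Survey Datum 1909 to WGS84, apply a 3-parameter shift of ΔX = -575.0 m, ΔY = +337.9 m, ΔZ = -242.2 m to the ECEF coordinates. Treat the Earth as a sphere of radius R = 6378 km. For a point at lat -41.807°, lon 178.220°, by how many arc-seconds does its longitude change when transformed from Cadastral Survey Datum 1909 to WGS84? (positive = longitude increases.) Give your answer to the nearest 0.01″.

Δλ = -13.88″

sin φ = -0.666624, cos φ = 0.745395, sin λ = 0.031062, cos λ = -0.999517.
East component: ΔE = −sin λ·ΔX + cos λ·ΔY = −(0.031062)(-575.0) + (-0.999517)(337.9) = -319.88 m.
1° of latitude spans πR/180 = 111317 m; at latitude φ, 1° of longitude spans that × cos φ = 82975.2 m, so Δλ = -319.88 / 82975.2 × 3600 = -13.878″.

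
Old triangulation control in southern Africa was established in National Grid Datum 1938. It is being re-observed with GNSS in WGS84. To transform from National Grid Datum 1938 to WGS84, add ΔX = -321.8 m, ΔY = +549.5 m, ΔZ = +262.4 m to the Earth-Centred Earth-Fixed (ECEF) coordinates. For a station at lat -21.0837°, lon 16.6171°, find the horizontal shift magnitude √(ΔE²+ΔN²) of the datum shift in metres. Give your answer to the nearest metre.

647 m

The local east axis at (φ, λ) is (−sin λ, cos λ, 0), so ΔE = −sin(16.6171°)·(-321.8) + cos(16.6171°)·549.5 = 618.58 m.
The local north axis is (−sin φ cos λ, −sin φ sin λ, cos φ), giving ΔN = -110.927 + 56.529 + 244.834 = 190.44 m.
Horizontal magnitude = √(ΔE² + ΔN²) = √(618.58² + 190.44²) = 647.23 m.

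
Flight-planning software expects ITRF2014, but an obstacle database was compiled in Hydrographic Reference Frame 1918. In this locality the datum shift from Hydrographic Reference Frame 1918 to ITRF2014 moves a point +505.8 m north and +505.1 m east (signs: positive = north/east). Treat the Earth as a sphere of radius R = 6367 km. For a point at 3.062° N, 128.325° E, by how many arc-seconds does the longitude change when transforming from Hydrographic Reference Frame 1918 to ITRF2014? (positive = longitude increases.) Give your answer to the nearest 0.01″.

Δλ = 16.39″

At latitude 3.062°, cos φ = 0.998572.
One radian of longitude at latitude φ spans R cos φ, so Δλ = ΔE / (R cos φ) = 505.1 / (6367000 × 0.998572) = 7.9444e-05 rad = 16.387″.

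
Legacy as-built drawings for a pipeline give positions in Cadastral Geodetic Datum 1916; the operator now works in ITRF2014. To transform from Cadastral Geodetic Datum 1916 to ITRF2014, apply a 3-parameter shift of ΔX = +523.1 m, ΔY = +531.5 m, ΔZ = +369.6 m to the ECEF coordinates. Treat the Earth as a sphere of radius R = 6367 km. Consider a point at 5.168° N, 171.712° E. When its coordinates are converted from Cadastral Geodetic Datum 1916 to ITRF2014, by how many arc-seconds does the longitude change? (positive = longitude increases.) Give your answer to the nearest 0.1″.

sin φ = 0.090076, cos φ = 0.995935, sin λ = 0.144149, cos λ = -0.989556.
East component: ΔE = −sin λ·ΔX + cos λ·ΔY = −(0.144149)(523.1) + (-0.989556)(531.5) = -601.35 m.
1° of latitude spans πR/180 = 111125 m; at latitude φ, 1° of longitude spans that × cos φ = 110673.4 m, so Δλ = -601.35 / 110673.4 × 3600 = -19.561″.

Δλ = -19.6″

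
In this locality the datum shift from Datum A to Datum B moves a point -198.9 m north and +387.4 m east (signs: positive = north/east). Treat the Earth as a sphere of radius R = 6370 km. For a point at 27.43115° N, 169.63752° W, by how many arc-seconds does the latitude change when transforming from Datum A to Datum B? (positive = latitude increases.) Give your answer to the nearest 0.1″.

On a sphere of radius R, 1 rad of latitude = R, so Δφ = ΔN / R = -198.9 / 6370000 = -3.1224e-05 rad = -6.441″.

Δφ = -6.4″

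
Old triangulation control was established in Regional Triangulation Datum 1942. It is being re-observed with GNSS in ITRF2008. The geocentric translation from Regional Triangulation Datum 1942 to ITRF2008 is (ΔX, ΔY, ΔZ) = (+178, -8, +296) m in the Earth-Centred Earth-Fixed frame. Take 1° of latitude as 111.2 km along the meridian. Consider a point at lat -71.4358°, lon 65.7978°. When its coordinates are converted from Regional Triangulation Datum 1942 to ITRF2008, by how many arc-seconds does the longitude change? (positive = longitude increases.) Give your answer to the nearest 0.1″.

sin φ = -0.947968, cos φ = 0.318367, sin λ = 0.912104, cos λ = 0.409958.
East component: ΔE = −sin λ·ΔX + cos λ·ΔY = −(0.912104)(178) + (0.409958)(-8) = -165.63 m.
1° of latitude spans 111200 m; at latitude φ, 1° of longitude spans that × cos φ = 35402.4 m, so Δλ = -165.63 / 35402.4 × 3600 = -16.843″.

Δλ = -16.8″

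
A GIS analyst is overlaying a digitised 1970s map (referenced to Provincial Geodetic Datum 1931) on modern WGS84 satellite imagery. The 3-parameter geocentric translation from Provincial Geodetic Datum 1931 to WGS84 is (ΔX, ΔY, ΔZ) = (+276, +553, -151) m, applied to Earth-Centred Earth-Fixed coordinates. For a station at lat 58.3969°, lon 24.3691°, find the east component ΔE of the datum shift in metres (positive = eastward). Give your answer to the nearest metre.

The local east axis at (φ, λ) is (−sin λ, cos λ, 0), so ΔE = −sin(24.3691°)·276 + cos(24.3691°)·553 = 389.85 m.

ΔE = 390 m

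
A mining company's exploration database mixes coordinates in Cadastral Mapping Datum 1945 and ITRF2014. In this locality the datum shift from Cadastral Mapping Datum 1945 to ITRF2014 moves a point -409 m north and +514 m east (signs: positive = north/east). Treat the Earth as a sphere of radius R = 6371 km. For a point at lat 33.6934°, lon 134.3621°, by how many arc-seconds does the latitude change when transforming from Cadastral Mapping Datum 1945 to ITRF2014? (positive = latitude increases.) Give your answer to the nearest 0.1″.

Δφ = -13.2″

On a sphere of radius R, 1 rad of latitude = R, so Δφ = ΔN / R = -409.0 / 6371000 = -6.4197e-05 rad = -13.242″.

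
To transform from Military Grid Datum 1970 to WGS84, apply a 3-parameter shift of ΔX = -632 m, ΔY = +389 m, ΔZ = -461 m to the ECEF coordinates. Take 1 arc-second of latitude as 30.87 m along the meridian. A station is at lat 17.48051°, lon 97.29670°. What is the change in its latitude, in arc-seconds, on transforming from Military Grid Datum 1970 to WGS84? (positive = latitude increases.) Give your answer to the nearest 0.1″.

sin φ = 0.300381, cos φ = 0.953819, sin λ = 0.991902, cos λ = -0.127007.
North component: ΔN = −sin φ cos λ·ΔX − sin φ sin λ·ΔY + cos φ·ΔZ = −(0.300381)(-0.127007)(-632) − (0.300381)(0.991902)(389) + (0.953819)(-461) = -579.72 m.
1° of latitude spans 3600 × 30.87 = 111132 m, so Δφ = -579.72 / 111132 × 3600 = -18.780″.

Δφ = -18.8″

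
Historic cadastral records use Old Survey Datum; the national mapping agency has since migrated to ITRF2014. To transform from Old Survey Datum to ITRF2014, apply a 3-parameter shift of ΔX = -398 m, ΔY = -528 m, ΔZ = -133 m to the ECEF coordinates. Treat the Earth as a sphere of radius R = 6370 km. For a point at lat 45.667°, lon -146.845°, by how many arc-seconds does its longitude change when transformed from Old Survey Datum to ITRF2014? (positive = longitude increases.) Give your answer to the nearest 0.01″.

Δλ = 10.40″

sin φ = 0.715290, cos φ = 0.698827, sin λ = -0.546906, cos λ = -0.837194.
East component: ΔE = −sin λ·ΔX + cos λ·ΔY = −(-0.546906)(-398) + (-0.837194)(-528) = 224.37 m.
1° of latitude spans πR/180 = 111177 m; at latitude φ, 1° of longitude spans that × cos φ = 77693.9 m, so Δλ = 224.37 / 77693.9 × 3600 = 10.396″.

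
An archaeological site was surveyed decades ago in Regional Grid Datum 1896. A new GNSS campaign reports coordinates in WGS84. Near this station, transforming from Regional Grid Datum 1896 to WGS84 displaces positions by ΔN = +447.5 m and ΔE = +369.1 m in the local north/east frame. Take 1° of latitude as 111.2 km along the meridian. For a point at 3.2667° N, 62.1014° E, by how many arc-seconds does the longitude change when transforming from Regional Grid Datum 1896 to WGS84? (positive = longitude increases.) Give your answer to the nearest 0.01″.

Δλ = 11.97″

At latitude 3.2667°, cos φ = 0.998375.
1° of longitude at this latitude = 111.2 × cos φ = 111.02 km, so Δλ = 369.1 / 111019.3 = 0.0033246° = 11.969″.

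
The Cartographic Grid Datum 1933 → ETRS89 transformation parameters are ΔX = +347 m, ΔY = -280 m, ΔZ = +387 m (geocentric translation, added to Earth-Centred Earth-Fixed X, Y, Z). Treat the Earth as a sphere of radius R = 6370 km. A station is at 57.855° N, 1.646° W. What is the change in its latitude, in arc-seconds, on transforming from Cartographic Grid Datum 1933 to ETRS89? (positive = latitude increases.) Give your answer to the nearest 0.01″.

sin φ = 0.846704, cos φ = 0.532064, sin λ = -0.028724, cos λ = 0.999587.
North component: ΔN = −sin φ cos λ·ΔX − sin φ sin λ·ΔY + cos φ·ΔZ = −(0.846704)(0.999587)(347) − (0.846704)(-0.028724)(-280) + (0.532064)(387) = -94.59 m.
1° of latitude spans πR/180 = 111177 m, so Δφ = -94.59 / 111177 × 3600 = -3.063″.

Δφ = -3.06″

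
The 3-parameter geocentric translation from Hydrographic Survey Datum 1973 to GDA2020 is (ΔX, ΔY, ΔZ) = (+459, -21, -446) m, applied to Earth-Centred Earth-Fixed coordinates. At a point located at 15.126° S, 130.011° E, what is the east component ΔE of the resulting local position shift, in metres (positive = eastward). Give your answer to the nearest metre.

At φ = -15.126°, λ = 130.011°: sin φ = -0.260943, cos φ = 0.965354, sin λ = 0.765921, cos λ = -0.642935.
ΔE = −sin λ·ΔX + cos λ·ΔY = −(0.765921)·(459) + (-0.642935)·(-21) = -338.06 m.

ΔE = -338 m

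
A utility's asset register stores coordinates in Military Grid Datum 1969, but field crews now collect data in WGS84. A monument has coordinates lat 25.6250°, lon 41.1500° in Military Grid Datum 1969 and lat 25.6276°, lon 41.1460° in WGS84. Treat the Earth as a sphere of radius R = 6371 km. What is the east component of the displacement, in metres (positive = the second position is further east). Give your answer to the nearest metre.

ΔE = -401 m

Δφ = 25.6276° − 25.6250° = +0.0026°; Δλ = 41.1460° − 41.1500° = -0.0040°.
1° along a meridian = πR/180 = 111195 m.
ΔN = Δφ × 111195 = 289.1 m; ΔE = Δλ × 111195 × cos(25.6250°) = -0.0040 × 111195 × 0.901644 = -401.0 m.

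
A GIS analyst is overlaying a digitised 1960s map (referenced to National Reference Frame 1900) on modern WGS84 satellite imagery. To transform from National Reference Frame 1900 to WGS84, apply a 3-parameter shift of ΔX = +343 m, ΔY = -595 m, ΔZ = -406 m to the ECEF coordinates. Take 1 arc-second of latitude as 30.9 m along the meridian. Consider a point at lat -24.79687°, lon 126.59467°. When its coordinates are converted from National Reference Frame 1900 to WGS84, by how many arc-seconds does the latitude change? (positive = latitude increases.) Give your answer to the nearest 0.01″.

sin φ = -0.419402, cos φ = 0.907800, sin λ = 0.802873, cos λ = -0.596150.
North component: ΔN = −sin φ cos λ·ΔX − sin φ sin λ·ΔY + cos φ·ΔZ = −(-0.419402)(-0.596150)(343) − (-0.419402)(0.802873)(-595) + (0.907800)(-406) = -654.68 m.
1° of latitude spans 3600 × 30.90 = 111240 m, so Δφ = -654.68 / 111240 × 3600 = -21.187″.

Δφ = -21.19″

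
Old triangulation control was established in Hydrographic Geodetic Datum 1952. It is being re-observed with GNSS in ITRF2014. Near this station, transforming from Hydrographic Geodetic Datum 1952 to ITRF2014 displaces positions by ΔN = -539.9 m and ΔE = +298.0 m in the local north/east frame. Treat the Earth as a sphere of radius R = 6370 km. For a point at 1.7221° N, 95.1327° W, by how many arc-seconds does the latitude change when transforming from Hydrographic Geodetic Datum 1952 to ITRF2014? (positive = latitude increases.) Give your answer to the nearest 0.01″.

Δφ = -17.48″

On a sphere of radius R, 1 rad of latitude = R, so Δφ = ΔN / R = -539.9 / 6370000 = -8.4757e-05 rad = -17.482″.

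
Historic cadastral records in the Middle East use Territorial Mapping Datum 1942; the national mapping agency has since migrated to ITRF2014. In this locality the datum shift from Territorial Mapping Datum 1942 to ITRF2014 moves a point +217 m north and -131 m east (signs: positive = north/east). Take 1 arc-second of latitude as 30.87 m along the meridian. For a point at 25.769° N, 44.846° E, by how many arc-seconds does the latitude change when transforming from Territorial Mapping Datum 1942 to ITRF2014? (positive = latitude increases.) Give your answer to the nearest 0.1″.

1″ of latitude = 30.87 m, so Δφ = 217.0 / 30.87 = 7.029″.

Δφ = 7.0″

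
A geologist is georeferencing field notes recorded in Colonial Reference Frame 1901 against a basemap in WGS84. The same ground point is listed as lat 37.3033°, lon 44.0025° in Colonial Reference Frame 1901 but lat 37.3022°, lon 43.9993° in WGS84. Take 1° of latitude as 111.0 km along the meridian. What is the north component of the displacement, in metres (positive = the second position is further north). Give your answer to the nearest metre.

ΔN = -122 m

Δφ = 37.3022° − 37.3033° = -0.0011°; Δλ = 43.9993° − 44.0025° = -0.0032°.
ΔN = Δφ × 111000 = -122.1 m; ΔE = Δλ × 111000 × cos(37.3033°) = -0.0032 × 111000 × 0.795439 = -282.5 m.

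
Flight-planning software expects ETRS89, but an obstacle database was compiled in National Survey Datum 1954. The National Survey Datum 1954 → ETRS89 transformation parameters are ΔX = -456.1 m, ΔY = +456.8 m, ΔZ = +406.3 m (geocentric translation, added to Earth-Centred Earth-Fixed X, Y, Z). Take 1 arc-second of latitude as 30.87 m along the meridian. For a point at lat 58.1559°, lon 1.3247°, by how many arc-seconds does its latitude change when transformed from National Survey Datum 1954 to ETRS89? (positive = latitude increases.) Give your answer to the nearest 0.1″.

Δφ = 19.2″

sin φ = 0.849487, cos φ = 0.527610, sin λ = 0.023118, cos λ = 0.999733.
North component: ΔN = −sin φ cos λ·ΔX − sin φ sin λ·ΔY + cos φ·ΔZ = −(0.849487)(0.999733)(-456.1) − (0.849487)(0.023118)(456.8) + (0.527610)(406.3) = 592.74 m.
1° of latitude spans 3600 × 30.87 = 111132 m, so Δφ = 592.74 / 111132 × 3600 = 19.201″.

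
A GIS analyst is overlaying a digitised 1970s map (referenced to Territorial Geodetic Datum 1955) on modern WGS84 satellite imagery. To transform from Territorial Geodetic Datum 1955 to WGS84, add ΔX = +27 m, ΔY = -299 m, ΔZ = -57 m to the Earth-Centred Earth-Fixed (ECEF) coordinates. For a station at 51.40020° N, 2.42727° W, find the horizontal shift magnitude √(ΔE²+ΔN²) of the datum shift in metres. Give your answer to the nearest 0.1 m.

At φ = 51.40020°, λ = -2.42727°: sin φ = 0.781523, cos φ = 0.623877, sin λ = -0.042351, cos λ = 0.999103.
ΔE = −sin λ·ΔX + cos λ·ΔY = −(-0.042351)·(27) + (0.999103)·(-299) = -297.59 m.
ΔN = −sin φ cos λ·ΔX − sin φ sin λ·ΔY + cos φ·ΔZ = −(0.781523)(0.999103)(27) − (0.781523)(-0.042351)(-299) + (0.623877)(-57) = -66.54 m.
Horizontal magnitude = √(ΔE² + ΔN²) = √((-297.59)² + (-66.54)²) = 304.94 m.

304.9 m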